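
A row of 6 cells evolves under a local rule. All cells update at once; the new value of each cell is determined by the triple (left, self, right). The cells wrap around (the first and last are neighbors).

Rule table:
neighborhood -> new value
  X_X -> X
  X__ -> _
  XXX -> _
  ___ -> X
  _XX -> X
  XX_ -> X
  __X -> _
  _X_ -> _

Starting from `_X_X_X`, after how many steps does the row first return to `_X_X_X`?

X_X_X_
_X_X_X

2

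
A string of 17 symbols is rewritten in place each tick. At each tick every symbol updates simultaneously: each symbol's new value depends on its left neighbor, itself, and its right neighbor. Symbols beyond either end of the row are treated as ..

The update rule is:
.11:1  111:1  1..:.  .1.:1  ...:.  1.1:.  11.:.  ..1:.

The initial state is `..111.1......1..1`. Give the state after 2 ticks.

..1...1......1..1

tick 1: ..11..1......1..1
tick 2: ..1...1......1..1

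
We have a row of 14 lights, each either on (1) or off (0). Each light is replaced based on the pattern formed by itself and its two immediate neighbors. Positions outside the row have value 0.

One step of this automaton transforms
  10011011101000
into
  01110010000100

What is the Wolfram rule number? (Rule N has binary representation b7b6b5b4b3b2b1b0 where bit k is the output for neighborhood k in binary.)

26

position 7: 111 → 0  (bit 7 = 0)
position 4: 110 → 0  (bit 6 = 0)
position 5: 101 → 0  (bit 5 = 0)
position 1: 100 → 1  (bit 4 = 1)
position 3: 011 → 1  (bit 3 = 1)
position 0: 010 → 0  (bit 2 = 0)
position 2: 001 → 1  (bit 1 = 1)
position 12: 000 → 0  (bit 0 = 0)
bits b7..b0 = 00011010 = 26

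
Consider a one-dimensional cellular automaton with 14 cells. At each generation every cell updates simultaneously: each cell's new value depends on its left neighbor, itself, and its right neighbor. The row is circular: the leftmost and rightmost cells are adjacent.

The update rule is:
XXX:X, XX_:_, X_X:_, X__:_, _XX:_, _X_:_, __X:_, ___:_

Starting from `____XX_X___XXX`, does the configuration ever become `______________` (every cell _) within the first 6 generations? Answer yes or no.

____________X_
______________
all cells are _ at generation 2

yes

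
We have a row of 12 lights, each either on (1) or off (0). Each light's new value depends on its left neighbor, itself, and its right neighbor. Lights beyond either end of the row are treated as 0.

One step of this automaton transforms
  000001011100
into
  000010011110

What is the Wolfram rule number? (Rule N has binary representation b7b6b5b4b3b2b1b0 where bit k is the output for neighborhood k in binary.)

position 8: 111 → 1  (bit 7 = 1)
position 9: 110 → 1  (bit 6 = 1)
position 6: 101 → 0  (bit 5 = 0)
position 10: 100 → 1  (bit 4 = 1)
position 7: 011 → 1  (bit 3 = 1)
position 5: 010 → 0  (bit 2 = 0)
position 4: 001 → 1  (bit 1 = 1)
position 0: 000 → 0  (bit 0 = 0)
bits b7..b0 = 11011010 = 218

218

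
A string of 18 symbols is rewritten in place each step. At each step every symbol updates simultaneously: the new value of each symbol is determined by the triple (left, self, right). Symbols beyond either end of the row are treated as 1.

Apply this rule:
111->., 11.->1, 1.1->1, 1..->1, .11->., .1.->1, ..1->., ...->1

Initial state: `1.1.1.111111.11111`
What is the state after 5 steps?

11.....11.....111.

step 1: 111111.....11.....
step 2: .....11111..11111.
step 3: 1111.....11.....11
step 4: ...11111..11111...
step 5: 11.....11.....111.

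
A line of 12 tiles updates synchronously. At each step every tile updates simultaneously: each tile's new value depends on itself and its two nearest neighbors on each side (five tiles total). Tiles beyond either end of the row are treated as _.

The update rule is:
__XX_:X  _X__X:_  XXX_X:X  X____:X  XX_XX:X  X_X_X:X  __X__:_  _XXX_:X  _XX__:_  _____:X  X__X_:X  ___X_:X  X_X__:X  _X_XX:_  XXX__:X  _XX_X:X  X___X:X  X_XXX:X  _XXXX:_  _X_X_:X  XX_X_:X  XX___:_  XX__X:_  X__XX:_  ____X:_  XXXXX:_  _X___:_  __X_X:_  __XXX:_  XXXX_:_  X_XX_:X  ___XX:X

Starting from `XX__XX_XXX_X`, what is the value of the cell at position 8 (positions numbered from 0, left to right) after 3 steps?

step 1: X___XXXXXXXX
step 2: __XX_______X
step 3: _XX__XXXX_X_
position 8 holds X

X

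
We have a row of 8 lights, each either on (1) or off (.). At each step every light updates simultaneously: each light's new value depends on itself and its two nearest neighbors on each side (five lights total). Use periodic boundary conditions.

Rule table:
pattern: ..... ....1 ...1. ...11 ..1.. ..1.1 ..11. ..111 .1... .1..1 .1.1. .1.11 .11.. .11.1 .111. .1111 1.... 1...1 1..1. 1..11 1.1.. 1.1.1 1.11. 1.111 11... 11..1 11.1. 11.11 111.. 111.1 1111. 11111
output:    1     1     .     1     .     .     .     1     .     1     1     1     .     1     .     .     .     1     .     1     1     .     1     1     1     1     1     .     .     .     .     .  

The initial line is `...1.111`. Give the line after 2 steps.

11..11..
..11..11

..11..11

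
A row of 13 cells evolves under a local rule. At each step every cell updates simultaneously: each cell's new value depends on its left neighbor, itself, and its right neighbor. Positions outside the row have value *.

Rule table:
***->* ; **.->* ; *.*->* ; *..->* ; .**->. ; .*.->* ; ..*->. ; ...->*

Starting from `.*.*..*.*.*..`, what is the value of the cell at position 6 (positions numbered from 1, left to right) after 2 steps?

step 1: *****.******.
step 2: ******.******
position 6 holds *

*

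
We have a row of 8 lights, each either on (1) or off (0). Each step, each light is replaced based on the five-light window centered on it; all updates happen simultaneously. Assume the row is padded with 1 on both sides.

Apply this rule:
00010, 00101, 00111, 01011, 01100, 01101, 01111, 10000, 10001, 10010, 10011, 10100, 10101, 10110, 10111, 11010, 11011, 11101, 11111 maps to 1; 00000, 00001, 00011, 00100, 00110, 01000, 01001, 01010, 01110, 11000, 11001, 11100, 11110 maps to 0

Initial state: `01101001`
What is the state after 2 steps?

11111011
11101111

11101111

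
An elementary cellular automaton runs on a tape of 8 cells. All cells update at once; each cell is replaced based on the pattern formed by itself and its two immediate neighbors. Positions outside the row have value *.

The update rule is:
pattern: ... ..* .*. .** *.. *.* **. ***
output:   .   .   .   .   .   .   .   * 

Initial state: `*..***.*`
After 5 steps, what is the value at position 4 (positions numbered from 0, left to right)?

....*...
........
........  (fixed point — unchanged through step 5)
position 4 holds .

.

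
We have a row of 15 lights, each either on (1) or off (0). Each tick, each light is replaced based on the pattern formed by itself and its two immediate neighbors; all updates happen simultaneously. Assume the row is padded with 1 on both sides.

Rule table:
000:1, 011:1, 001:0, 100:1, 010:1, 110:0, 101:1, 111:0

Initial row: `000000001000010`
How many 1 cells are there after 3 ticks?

11

tick 1: 111111101111011
tick 2: 000000011000110
tick 3: 111111010110101
count of 1: 11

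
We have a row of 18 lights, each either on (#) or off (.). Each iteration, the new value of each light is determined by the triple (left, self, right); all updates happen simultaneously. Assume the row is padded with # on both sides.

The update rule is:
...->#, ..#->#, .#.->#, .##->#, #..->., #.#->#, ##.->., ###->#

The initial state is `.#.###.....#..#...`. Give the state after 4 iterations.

##..#####.##.#####

#####..#####.##.##
####..#####.##.###
###..#####.##.####
##..#####.##.#####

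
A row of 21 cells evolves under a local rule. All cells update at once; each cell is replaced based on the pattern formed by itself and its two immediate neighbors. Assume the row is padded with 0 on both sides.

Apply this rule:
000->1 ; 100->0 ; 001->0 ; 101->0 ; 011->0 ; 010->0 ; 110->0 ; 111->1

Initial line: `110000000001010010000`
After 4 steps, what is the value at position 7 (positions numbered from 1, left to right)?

1

step 1: 000111111100000000111
step 2: 110011111001111110010
step 3: 000001110000111100000
step 4: 111100100110011001111
position 7 holds 1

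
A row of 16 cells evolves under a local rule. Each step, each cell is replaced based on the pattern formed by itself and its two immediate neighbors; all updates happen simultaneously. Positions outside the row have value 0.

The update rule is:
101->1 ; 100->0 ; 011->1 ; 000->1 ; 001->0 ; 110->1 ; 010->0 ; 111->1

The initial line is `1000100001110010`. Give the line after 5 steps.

0010001101110000
1000101111110111
0010011111111111
1000011111111111
0011011111111111

0011011111111111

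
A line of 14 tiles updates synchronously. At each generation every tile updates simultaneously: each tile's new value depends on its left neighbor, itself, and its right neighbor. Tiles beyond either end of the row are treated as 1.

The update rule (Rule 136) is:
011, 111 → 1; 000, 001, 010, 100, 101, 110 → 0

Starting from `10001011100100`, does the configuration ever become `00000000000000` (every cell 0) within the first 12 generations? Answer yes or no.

00000011000000
00000010000000
00000000000000
all cells are 0 at generation 3

yes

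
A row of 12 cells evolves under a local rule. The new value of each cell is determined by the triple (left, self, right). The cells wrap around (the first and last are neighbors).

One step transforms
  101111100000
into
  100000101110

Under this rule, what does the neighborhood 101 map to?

0

At position 1 the neighborhood is 101; the next row has 0 there.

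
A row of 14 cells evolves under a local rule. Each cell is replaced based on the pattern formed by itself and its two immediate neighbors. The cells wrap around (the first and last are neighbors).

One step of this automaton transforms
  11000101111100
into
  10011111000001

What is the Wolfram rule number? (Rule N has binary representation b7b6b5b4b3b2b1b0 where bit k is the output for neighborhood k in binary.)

position 8: 111 → 0  (bit 7 = 0)
position 1: 110 → 0  (bit 6 = 0)
position 6: 101 → 1  (bit 5 = 1)
position 2: 100 → 0  (bit 4 = 0)
position 0: 011 → 1  (bit 3 = 1)
position 5: 010 → 1  (bit 2 = 1)
position 4: 001 → 1  (bit 1 = 1)
position 3: 000 → 1  (bit 0 = 1)
bits b7..b0 = 00101111 = 47

47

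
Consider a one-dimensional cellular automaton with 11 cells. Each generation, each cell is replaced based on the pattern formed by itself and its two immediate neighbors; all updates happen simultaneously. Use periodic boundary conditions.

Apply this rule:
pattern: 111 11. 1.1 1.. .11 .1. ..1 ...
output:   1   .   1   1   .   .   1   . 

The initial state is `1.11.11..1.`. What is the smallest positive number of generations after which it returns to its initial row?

2

.1..1..11.1
1.11.11..1.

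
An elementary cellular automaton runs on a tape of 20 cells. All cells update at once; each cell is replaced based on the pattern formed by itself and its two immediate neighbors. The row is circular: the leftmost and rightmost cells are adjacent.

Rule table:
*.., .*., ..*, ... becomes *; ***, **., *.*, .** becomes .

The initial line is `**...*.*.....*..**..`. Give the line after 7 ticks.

..**************..**

..****.*********..**
**..............**..
..**************..**
**..............**..  (repeats tick 2; period 2)
tick 7: ..**************..**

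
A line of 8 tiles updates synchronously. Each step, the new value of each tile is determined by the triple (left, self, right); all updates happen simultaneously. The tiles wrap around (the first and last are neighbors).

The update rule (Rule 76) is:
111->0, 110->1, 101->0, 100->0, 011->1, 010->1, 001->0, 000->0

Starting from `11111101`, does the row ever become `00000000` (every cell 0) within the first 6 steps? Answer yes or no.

step 1: 00000101
step 2: 00000101  (fixed point — unchanged through step 6)
step 6 is 00000101, still not uniform 0

no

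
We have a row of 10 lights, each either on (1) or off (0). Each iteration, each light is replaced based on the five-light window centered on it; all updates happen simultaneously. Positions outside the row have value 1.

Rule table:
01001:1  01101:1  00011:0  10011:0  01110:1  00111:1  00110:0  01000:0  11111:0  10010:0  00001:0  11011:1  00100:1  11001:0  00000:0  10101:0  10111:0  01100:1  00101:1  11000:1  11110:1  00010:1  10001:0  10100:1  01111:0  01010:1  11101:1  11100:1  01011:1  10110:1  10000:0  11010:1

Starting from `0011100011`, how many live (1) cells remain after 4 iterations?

0011110010
0010110011
0011110010  (repeats iteration 1; period 2)
iteration 4: 0010110011
count of 1: 5

5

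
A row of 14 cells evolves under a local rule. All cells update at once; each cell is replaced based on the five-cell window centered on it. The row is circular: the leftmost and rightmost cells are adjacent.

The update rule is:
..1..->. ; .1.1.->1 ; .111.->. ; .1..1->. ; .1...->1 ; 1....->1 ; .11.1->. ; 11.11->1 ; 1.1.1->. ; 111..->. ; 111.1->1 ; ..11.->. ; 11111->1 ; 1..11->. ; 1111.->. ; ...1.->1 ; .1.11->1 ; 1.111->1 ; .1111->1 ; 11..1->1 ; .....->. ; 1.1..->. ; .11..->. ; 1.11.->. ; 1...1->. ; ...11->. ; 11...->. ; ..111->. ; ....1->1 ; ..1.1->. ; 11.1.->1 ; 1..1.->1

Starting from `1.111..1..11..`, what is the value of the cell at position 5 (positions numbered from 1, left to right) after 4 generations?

1

.11..11.....11
1..1....1.1...
..1.1111.1.1.1
.1.111.11.1.1.
position 5 holds 1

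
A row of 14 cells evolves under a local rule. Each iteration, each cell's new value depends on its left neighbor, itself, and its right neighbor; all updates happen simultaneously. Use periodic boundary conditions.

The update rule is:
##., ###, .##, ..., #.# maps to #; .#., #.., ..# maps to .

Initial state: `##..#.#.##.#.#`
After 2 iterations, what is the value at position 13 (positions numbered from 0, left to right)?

#

iteration 1: ##...#.####.##
iteration 2: ##.#..########
position 13 holds #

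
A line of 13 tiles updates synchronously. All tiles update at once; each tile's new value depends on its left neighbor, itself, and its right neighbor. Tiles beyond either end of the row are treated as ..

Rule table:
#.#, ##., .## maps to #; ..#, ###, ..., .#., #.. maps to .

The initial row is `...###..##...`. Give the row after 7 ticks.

...#.#..##...
....#...##...
........##...
........##...  (fixed point — unchanged through tick 7)

........##...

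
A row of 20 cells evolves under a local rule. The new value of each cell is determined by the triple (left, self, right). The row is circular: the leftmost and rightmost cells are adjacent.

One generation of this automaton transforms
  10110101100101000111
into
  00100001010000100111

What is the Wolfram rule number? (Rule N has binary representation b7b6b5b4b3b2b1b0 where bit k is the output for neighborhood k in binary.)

152

position 18: 111 → 1  (bit 7 = 1)
position 0: 110 → 0  (bit 6 = 0)
position 1: 101 → 0  (bit 5 = 0)
position 9: 100 → 1  (bit 4 = 1)
position 2: 011 → 1  (bit 3 = 1)
position 5: 010 → 0  (bit 2 = 0)
position 10: 001 → 0  (bit 1 = 0)
position 15: 000 → 0  (bit 0 = 0)
bits b7..b0 = 10011000 = 152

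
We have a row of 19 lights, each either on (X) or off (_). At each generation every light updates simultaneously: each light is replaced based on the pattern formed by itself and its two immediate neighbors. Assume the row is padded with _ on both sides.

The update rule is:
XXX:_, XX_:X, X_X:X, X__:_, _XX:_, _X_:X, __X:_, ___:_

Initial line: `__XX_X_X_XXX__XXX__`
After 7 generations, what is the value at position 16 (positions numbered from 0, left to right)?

X

___XXXXXX__X____X__
________X__X____X__
________X__X____X__  (fixed point — unchanged through generation 7)
position 16 holds X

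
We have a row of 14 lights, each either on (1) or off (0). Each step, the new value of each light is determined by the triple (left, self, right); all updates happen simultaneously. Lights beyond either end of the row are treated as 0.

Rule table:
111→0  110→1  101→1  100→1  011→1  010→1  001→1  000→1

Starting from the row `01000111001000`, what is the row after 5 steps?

step 1: 11111101111111
step 2: 10000111000001
step 3: 11111101111111  (repeats step 1; period 2)
step 5: 11111101111111

11111101111111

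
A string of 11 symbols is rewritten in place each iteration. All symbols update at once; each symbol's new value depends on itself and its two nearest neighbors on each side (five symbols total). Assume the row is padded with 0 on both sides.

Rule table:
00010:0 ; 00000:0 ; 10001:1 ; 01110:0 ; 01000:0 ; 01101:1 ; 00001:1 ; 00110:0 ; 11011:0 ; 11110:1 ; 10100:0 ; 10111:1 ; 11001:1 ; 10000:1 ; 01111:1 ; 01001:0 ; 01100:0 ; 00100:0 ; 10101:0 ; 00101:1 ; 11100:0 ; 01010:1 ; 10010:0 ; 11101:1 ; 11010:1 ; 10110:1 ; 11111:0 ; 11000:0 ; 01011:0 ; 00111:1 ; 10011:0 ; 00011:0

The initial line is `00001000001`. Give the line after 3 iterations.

00101010100

00100010100
10001011001
00101010100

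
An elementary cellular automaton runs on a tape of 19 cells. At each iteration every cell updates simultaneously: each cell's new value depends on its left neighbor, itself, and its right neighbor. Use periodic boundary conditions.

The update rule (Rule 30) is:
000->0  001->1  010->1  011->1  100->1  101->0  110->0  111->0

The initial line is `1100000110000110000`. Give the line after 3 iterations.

1010001101001101001
0011011001111001111
1110010111000111000

1110010111000111000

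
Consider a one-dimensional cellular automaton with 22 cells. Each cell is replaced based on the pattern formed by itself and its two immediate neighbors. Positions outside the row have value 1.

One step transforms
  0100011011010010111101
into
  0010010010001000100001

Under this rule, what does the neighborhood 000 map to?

0

At position 3 the neighborhood is 000; the next row has 0 there.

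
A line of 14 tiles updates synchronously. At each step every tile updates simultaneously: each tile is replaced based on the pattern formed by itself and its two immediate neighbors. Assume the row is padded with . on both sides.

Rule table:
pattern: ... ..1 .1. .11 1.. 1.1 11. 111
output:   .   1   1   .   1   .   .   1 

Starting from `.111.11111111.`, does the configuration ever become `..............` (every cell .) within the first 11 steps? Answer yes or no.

no

1.1...111111.1
1.11.1.1111..1
1....1..11.111
11..1111....1.
..11.11.1..111
.1......111.1.
111....1.1..11
.1.1..11.111..
11.111....1.1.
....1.1..11.11
...11.111.....
step 11 is ...11.111....., still not uniform .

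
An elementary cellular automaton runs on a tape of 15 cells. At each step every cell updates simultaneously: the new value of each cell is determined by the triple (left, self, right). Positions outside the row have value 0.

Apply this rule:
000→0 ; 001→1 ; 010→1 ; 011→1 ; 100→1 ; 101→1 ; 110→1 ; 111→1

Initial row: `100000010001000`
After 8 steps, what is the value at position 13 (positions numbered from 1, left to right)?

110000111011100
111001111111110
111111111111111
111111111111111  (fixed point — unchanged through step 8)
position 13 holds 1

1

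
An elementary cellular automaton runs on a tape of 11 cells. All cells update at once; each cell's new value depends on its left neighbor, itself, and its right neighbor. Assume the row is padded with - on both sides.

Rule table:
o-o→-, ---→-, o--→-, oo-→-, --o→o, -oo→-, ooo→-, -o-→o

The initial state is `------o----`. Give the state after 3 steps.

---oo------

-----oo----
----o------
---oo------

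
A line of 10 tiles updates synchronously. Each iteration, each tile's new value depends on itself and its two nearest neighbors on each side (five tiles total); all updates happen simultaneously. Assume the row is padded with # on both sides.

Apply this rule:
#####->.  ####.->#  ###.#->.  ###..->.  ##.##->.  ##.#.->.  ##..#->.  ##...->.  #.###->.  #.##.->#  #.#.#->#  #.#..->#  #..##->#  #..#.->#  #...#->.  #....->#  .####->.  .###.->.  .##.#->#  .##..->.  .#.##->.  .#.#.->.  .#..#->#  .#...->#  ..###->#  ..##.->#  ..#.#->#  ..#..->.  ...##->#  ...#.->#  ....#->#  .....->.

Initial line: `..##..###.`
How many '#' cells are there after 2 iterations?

.##..##...
.#..##...#
count of #: 4

4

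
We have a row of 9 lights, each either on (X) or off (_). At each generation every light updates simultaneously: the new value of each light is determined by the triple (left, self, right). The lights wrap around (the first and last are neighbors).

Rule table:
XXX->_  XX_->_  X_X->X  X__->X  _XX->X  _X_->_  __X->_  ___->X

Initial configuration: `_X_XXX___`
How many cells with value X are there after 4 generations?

4

generation 1: __XX__XXX
generation 2: X_X_X_X__
generation 3: _X_X_X_X_
generation 4: __X_X_X_X
count of X: 4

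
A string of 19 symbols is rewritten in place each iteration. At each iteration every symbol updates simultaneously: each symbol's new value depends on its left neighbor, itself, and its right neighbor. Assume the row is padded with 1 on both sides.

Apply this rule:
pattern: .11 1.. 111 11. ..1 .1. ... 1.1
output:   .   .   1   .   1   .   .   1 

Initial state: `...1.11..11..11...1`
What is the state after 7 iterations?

iteration 1: ..1.1...1...1....1.
iteration 2: .1.1...1...1....1.1
iteration 3: 1.1...1...1....1.1.
iteration 4: .1...1...1....1.1.1
iteration 5: 1...1...1....1.1.1.
iteration 6: ...1...1....1.1.1.1
iteration 7: ..1...1....1.1.1.1.

..1...1....1.1.1.1.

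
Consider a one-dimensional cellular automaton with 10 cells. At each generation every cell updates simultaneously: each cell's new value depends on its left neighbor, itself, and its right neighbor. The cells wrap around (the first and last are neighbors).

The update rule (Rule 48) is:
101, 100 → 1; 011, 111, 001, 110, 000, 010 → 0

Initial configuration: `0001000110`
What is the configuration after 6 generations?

0000100001
1000010000
0100001000
0010000100
0001000010
0000100001

0000100001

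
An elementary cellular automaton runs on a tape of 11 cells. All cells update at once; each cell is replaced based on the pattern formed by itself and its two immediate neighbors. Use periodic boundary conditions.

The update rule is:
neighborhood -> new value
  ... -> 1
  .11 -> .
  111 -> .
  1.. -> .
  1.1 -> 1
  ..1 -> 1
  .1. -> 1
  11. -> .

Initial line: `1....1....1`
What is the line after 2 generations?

11....1....

..1111.111.
11....1....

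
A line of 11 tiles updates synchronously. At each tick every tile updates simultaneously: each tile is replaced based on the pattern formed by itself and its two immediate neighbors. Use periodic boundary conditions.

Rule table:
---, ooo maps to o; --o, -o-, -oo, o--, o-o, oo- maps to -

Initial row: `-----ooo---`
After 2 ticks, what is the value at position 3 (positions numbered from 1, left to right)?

tick 1: oooo--o--oo
tick 2: ooo-------o
position 3 holds o

o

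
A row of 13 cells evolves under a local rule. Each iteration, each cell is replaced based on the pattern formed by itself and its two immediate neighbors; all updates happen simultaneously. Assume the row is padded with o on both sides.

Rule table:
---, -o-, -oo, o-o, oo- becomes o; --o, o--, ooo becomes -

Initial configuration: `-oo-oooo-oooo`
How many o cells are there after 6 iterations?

8

iteration 1: ooooo--ooo---
iteration 2: ----o--o-o-o-
iteration 3: -oo-o--oooooo
iteration 4: ooooo--o-----
iteration 5: ----o--o-ooo-
iteration 6: -oo-o--ooo-oo
count of o: 8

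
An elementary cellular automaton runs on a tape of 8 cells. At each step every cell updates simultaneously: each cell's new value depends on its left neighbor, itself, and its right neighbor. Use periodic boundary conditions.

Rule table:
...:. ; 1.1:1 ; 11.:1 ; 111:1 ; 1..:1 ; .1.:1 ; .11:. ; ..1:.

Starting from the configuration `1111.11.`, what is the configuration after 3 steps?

11.1111.

step 1: .1111.11
step 2: 1.1111.1
step 3: 11.1111.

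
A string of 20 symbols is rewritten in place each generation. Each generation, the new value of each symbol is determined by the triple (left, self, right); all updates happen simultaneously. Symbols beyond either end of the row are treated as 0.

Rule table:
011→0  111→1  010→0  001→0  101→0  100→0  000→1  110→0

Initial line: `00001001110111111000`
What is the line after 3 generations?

generation 1: 11100000100011110011
generation 2: 01001110001001100000
generation 3: 00000100100000001111

00000100100000001111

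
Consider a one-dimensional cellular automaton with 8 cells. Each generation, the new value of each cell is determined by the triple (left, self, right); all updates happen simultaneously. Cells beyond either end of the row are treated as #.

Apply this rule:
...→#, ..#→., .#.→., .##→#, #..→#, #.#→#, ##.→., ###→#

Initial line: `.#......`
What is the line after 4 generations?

generation 1: #.#####.
generation 2: .#####.#
generation 3: #####.##
generation 4: ####.###

####.###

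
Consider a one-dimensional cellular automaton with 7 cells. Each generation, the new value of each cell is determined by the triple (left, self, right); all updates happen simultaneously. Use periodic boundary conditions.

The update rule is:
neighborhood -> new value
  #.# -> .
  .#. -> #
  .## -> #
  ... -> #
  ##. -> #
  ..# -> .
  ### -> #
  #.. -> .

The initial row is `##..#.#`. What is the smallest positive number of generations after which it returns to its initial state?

generation 1: ##..#.#

1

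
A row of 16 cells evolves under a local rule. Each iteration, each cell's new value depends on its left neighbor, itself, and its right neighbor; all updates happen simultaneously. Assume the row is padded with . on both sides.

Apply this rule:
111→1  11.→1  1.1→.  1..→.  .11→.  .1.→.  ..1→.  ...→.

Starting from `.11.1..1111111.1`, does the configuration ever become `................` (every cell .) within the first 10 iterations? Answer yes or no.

yes

iteration 1: ..1.....111111..
iteration 2: .........11111..
iteration 3: ..........1111..
iteration 4: ...........111..
iteration 5: ............11..
iteration 6: .............1..
iteration 7: ................
all cells are . at iteration 7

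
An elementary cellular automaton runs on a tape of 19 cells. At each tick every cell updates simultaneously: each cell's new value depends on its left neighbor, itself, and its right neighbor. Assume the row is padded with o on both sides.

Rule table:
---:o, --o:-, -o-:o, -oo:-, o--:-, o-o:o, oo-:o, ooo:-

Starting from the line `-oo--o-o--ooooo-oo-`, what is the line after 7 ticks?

oo---o-oooooooo-o--

o-o--ooo------oo-oo
ooo----o-oooo--oo--
--o-oo-oo---o---o--
--oo-oo-o-o-o-o-o--
---oo-ooooooooooo--
-o--oo----------o--
oo---o-oooooooo-o--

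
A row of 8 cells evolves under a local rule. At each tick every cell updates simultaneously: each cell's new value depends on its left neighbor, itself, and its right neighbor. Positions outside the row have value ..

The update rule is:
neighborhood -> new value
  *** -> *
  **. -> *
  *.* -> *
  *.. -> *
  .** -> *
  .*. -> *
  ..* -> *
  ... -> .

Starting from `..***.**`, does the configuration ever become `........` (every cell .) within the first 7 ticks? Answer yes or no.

no

.*******
********
********  (fixed point — unchanged through tick 7)
tick 7 is ********, still not uniform .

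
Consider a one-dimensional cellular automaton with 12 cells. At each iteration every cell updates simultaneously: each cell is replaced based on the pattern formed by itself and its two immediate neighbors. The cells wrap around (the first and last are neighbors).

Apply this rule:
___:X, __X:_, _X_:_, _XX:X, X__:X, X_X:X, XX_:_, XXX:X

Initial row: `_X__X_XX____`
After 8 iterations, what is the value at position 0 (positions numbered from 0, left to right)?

__X__XX_XXXX
X__X_X_XXXX_
_X__X_XXXX_X
X_X__XXXX_X_
_X_X_XXX_X_X
X_X_XXX_X_X_
_X_XXX_X_X_X
X_XXX_X_X_X_
position 0 holds X

X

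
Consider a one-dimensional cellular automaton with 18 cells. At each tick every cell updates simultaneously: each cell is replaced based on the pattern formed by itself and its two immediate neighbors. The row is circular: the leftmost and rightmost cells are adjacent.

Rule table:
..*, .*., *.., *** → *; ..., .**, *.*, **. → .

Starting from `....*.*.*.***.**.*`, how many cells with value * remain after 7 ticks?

tick 1: *..**.*.*..*.....*
tick 2: .**...*.*****...*.
tick 3: *..*.**..***.*.***
tick 4: .***...**.*..*..**
tick 5: ..*.*.*...******..
tick 6: .**.*.**.*.****.*.
tick 7: *...*....*..**..**
count of *: 7

7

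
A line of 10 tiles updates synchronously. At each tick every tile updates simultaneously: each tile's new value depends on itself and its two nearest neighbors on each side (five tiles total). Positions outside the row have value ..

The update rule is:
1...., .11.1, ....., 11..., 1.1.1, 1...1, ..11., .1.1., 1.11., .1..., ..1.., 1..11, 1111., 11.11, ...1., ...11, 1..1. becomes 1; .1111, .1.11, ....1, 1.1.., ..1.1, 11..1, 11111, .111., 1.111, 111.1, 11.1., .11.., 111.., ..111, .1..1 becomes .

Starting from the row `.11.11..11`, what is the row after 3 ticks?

11111..11.
...1..11.1
1.11.111..

1.11.111..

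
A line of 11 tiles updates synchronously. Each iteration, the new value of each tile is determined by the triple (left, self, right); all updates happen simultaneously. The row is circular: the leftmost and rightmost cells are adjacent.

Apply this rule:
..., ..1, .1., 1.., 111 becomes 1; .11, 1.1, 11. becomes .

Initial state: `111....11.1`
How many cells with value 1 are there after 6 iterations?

11.1111....
....11.1111
1111....11.
.11.1111...
1....11.111
.1111....11
count of 1: 6

6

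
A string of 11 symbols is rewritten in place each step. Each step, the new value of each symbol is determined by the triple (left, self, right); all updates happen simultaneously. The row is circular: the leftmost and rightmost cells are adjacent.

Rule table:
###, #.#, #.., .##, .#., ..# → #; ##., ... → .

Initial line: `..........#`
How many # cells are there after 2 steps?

4

step 1: #........##
step 2: .#......###
count of #: 4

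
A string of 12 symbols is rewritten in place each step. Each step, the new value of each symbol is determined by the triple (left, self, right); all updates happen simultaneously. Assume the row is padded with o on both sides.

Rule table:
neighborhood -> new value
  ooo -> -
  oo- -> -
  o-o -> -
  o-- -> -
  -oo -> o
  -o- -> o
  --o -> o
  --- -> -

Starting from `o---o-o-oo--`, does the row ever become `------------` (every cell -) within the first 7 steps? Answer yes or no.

---oo-o-o--o
--oo--o-o-oo
-oo--oo-o-o-
-o--oo--o-o-
-o-oo--oo-o-
-o-o--oo--o-
-o-o-oo--oo-
step 7 is -o-o-oo--oo-, still not uniform -

no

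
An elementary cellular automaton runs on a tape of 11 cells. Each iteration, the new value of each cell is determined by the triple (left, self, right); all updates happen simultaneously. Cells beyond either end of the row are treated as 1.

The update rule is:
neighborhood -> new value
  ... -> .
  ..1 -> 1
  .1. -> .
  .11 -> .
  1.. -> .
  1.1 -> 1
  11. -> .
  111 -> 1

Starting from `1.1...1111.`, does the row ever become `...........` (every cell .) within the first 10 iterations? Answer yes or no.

.1...1.11.1
1...1.1..1.
...1.1..1.1
..1.1..1.1.
.1.1..1.1.1
1.1..1.1.1.
.1..1.1.1.1
1..1.1.1.1.
..1.1.1.1.1
.1.1.1.1.1.
iteration 10 is .1.1.1.1.1., still not uniform .

no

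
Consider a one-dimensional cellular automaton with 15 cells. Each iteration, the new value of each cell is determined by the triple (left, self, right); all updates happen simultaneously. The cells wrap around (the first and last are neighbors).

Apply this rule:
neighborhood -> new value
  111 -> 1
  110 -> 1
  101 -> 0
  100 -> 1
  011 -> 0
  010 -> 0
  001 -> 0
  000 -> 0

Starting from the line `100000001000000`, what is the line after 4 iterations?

010000000100000
001000000010000
000100000001000
000010000000100

000010000000100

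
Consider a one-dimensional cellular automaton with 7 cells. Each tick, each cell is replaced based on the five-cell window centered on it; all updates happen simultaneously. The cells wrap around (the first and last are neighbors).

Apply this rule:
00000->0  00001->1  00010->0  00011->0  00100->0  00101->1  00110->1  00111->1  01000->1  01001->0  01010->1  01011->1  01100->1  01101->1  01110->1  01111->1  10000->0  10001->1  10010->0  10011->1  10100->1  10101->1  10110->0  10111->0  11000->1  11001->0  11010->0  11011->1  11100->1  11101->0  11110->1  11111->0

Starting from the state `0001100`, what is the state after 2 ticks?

tick 1: 0101110
tick 2: 0110110

0110110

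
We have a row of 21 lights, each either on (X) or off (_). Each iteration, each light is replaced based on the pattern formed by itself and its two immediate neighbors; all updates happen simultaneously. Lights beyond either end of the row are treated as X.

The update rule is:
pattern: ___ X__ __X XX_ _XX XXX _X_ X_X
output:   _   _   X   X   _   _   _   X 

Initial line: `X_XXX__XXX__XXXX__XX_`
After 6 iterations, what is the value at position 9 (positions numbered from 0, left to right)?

iteration 1: XX__X_X__X_X___X_X_XX
iteration 2: _X_X_X__X_X___X_X_X__
iteration 3: X_X_X__X_X___X_X_X__X
iteration 4: XX_X__X_X___X_X_X__X_
iteration 5: _XX__X_X___X_X_X__X_X
iteration 6: X_X_X_X___X_X_X__X_X_
position 9 holds _

_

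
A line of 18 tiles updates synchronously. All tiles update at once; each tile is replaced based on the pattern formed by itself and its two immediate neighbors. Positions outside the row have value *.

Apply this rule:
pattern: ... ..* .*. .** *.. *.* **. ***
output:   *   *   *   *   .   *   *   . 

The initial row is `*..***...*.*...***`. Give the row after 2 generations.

********...***.*.*

*.**.*.*****.***..
********...***.*.*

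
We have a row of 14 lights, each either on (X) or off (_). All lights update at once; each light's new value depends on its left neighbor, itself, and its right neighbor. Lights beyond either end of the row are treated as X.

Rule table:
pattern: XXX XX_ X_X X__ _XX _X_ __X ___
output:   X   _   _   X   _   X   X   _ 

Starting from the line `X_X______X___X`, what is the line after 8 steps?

XXX_XX__XXXX_X

step 1: __XX____XXX_X_
step 2: XX__X__X_X__X_
step 3: X_XXXXXX_XXXX_
step 4: ___XXXX___XX__
step 5: X_X_XX_X_X__XX
step 6: __X____X_XXX_X
step 7: XXXX__XX__X___
step 8: XXX_XX__XXXX_X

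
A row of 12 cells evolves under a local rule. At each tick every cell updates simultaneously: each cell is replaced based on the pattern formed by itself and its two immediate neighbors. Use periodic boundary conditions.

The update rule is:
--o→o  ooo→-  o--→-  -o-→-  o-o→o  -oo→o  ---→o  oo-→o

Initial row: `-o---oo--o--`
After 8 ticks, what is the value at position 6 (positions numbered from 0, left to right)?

o--oooo-o--o
o-oo--oo--oo
oooo-ooo-oo-
o--ooo-ooooo
o-oo-ooo----
-ooooo-o-ooo
oo---oo-oo-o
-o-ooooooooo
position 6 holds o

o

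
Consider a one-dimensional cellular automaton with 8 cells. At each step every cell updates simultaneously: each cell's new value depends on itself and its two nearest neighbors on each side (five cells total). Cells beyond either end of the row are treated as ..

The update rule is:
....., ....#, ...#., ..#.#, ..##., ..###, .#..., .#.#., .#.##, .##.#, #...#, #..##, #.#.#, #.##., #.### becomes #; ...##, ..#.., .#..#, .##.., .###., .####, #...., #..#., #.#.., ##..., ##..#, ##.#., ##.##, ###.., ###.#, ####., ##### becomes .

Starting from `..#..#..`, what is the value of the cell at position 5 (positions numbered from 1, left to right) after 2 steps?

step 1: ##....#.
step 2: #...##.#
position 5 holds #

#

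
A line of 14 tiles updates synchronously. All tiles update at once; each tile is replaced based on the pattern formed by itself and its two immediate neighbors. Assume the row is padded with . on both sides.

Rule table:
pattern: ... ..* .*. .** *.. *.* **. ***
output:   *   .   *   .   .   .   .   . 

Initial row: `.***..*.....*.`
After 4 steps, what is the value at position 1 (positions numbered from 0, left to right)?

......*.***.*.
*****.*.....*.
......*.***.*.  (repeats step 1; period 2)
step 4: *****.*.....*.
position 1 holds *

*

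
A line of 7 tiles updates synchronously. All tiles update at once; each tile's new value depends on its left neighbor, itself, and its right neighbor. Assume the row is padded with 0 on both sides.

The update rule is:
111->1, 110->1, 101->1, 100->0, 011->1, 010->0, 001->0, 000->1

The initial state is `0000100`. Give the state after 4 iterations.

1111000

1110001
1110100
1111001
1111000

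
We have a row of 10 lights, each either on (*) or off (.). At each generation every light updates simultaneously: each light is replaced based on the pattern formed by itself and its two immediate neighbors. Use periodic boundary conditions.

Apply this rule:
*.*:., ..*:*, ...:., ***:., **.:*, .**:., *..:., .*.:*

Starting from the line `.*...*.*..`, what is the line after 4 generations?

generation 1: **..**.*..
generation 2: .*.*.*.*.*
generation 3: .*.*.*.*.*  (fixed point — unchanged through generation 4)

.*.*.*.*.*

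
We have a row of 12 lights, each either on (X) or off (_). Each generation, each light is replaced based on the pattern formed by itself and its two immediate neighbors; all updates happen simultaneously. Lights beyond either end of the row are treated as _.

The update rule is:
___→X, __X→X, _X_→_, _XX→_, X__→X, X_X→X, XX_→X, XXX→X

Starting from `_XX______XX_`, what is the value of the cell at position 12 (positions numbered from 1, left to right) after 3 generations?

X_XXXXXXX_XX
_X_XXXXXXX_X
X_X_XXXXXXX_
position 12 holds _

_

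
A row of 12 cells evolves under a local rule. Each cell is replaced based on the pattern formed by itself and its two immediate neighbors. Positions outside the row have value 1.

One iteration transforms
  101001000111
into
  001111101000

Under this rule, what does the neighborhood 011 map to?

At position 9 the neighborhood is 011; the next row has 0 there.

0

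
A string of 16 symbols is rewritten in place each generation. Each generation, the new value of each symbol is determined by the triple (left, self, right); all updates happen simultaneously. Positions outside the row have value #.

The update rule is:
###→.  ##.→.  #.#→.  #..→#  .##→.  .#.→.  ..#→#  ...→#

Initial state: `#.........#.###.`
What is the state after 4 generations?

generation 1: .#########......
generation 2: ..........######
generation 3: ##########......
generation 4: ..........######

..........######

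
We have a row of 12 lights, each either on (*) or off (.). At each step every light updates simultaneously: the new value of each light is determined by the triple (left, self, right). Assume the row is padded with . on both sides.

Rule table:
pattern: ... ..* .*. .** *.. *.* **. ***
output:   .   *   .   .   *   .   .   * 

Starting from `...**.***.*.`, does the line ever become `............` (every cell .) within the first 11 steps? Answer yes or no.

no

step 1: ..*....*...*
step 2: .*.*..*.*.*.
step 3: *...**.....*
step 4: .*.*..*...*.
step 5: *...**.*.*.*
step 6: .*.*........
step 7: *...*.......
step 8: .*.*.*......
step 9: *.....*.....
step 10: .*...*.*....
step 11: *.*.*...*...
step 11 is *.*.*...*..., still not uniform .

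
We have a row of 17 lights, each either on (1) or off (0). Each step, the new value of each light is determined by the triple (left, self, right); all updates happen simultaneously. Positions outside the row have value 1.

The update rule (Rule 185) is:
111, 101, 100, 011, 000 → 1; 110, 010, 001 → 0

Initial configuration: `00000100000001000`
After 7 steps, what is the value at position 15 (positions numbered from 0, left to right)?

step 1: 11110011111100110
step 2: 11101011111010101
step 3: 11010111110101011
step 4: 10101111101010111
step 5: 01011111010101111
step 6: 10111110101011111
step 7: 01111101010111111
position 15 holds 1

1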